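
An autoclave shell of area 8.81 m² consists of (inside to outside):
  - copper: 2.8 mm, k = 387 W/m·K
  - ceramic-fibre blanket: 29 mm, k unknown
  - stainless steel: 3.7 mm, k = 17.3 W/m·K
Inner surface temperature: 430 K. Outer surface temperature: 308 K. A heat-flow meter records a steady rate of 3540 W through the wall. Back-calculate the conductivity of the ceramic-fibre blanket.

k ≈ 0.0956 W/(m·K)

Series thermal resistances:
R_copper = L/(kA) = 0.0028/(387×8.81) = 8.212×10^-7 K/W
R_stainless steel = L/(kA) = 0.0037/(17.3×8.81) = 2.428×10^-5 K/W
Sum of known resistances R_other = 2.51×10^-5 K/W
Total R = ΔT/Q = 122/3540 = 0.03446 K/W
R_ceramic-fibre blanket = R_total − R_other = 0.03444 K/W
k = L/(R·A) = 0.029/(0.03444×8.81)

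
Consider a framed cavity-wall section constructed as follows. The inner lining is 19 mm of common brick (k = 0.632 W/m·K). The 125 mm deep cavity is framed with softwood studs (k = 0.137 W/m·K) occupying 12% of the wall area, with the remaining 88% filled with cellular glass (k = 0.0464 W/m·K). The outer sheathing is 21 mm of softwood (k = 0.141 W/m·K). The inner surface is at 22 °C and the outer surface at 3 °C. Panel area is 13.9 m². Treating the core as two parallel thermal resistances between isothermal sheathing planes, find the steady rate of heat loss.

Sheathing layers in series; stud and cavity paths in parallel between them.
R_inner = 0.019/(0.632×13.9) = 0.002163 K/W
R_stud  = 0.125/(0.137×0.12×13.9) = 0.547 K/W
R_cav   = 0.125/(0.0464×0.88×13.9) = 0.2202 K/W
1/R_core = 1/R_stud + 1/R_cav → R_core = 0.157 K/W
R_outer = 0.021/(0.141×13.9) = 0.01071 K/W
R_total = 0.1699 K/W
Q = ΔT/R_total = 19/0.1699

Q ≈ 112 W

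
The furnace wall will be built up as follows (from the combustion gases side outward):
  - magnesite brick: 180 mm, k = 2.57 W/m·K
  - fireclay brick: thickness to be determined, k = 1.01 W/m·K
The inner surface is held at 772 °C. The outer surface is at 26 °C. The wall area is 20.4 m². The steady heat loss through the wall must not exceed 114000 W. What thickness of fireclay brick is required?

L ≈ 64.1 mm

Treating each layer as a thermal resistance in series:
R_magnesite brick = L/(kA) = 0.18/(2.57×20.4) = 0.003433 K/W
Sum of the known resistances R_other = 0.003433 K/W
Required total resistance R_tot = ΔT/Q_allow = 746/114000 = 0.006544 K/W
R_fireclay brick = R_tot − R_other = 0.003111 K/W
L = R·k·A = 0.003111×1.01×20.4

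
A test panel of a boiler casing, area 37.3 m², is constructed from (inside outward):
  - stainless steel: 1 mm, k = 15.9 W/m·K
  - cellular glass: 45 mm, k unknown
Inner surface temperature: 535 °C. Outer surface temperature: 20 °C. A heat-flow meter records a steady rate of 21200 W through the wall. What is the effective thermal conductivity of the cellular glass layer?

Using the resistance-network approach (series):
R_stainless steel = L/(kA) = 0.001/(15.9×37.3) = 1.686×10^-6 K/W
Sum of known resistances R_other = 1.686×10^-6 K/W
Total R = ΔT/Q = 515/21200 = 0.02429 K/W
R_cellular glass = R_total − R_other = 0.02429 K/W
k = L/(R·A) = 0.045/(0.02429×37.3)

k ≈ 0.0497 W/(m·K)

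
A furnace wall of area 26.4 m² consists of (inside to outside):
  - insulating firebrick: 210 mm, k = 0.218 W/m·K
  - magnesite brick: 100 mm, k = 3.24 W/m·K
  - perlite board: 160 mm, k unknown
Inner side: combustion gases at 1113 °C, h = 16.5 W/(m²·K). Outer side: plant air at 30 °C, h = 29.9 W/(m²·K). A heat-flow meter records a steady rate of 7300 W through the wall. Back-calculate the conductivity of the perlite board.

k ≈ 0.0566 W/(m·K)

Treating each layer as a thermal resistance in series:
R_inner film = 1/(h_i·A) = 1/(16.5×26.4) = 0.002296 K/W
R_insulating firebrick = L/(kA) = 0.21/(0.218×26.4) = 0.03649 K/W
R_magnesite brick = L/(kA) = 0.1/(3.24×26.4) = 0.001169 K/W
R_outer film = 1/(h_o·A) = 1/(29.9×26.4) = 0.001267 K/W
Sum of known resistances R_other = 0.04122 K/W
Total R = ΔT/Q = 1083/7300 = 0.1484 K/W
R_perlite board = R_total − R_other = 0.1071 K/W
k = L/(R·A) = 0.16/(0.1071×26.4)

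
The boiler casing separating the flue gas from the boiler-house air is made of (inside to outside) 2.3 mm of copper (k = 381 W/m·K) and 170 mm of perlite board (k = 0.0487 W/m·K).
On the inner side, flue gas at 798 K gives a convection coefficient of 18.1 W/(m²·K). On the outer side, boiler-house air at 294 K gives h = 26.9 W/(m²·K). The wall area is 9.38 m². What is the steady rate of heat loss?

Q ≈ 1320 W

Model the wall as resistances in series:
R_inner film = 1/(h_i·A) = 1/(18.1×9.38) = 0.00589 K/W
R_copper = L/(kA) = 0.0023/(381×9.38) = 6.436×10^-7 K/W
R_perlite board = L/(kA) = 0.17/(0.0487×9.38) = 0.3721 K/W
R_outer film = 1/(h_o·A) = 1/(26.9×9.38) = 0.003963 K/W
R_total = 0.382 K/W
Q = ΔT / R_total = 504 / 0.382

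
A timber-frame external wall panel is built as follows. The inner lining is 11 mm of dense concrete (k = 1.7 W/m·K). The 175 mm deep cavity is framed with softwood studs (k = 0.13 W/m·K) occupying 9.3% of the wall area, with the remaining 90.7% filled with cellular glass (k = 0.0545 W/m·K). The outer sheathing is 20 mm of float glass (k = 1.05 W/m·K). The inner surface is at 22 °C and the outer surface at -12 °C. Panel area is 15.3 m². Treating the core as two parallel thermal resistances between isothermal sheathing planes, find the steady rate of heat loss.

Sheathing layers in series; stud and cavity paths in parallel between them.
R_inner = 0.011/(1.7×15.3) = 4.229×10^-4 K/W
R_stud  = 0.175/(0.13×0.093×15.3) = 0.9461 K/W
R_cav   = 0.175/(0.0545×0.907×15.3) = 0.2314 K/W
1/R_core = 1/R_stud + 1/R_cav → R_core = 0.1859 K/W
R_outer = 0.02/(1.05×15.3) = 0.001245 K/W
R_total = 0.1876 K/W
Q = ΔT/R_total = 34/0.1876

Q ≈ 181 W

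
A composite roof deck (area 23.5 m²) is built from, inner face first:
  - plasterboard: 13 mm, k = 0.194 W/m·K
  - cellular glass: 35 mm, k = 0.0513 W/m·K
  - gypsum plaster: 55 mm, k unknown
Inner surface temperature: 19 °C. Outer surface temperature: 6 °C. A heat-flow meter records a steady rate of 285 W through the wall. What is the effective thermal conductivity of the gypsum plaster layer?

k ≈ 0.17 W/(m·K)

Using the resistance-network approach (series):
R_plasterboard = L/(kA) = 0.013/(0.194×23.5) = 0.002852 K/W
R_cellular glass = L/(kA) = 0.035/(0.0513×23.5) = 0.02903 K/W
Sum of known resistances R_other = 0.03188 K/W
Total R = ΔT/Q = 13/285 = 0.04561 K/W
R_gypsum plaster = R_total − R_other = 0.01373 K/W
k = L/(R·A) = 0.055/(0.01373×23.5)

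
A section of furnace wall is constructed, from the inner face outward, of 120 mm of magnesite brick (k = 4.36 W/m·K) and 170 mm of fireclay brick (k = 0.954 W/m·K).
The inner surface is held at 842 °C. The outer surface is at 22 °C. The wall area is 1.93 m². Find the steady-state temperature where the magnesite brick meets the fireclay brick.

T ≈ 732 °C

Thermal resistances in series:
R_magnesite brick = L/(kA) = 0.12/(4.36×1.93) = 0.01426 K/W
R_fireclay brick = L/(kA) = 0.17/(0.954×1.93) = 0.09233 K/W
R_total = 0.1066 K/W;  Q = ΔT/R_total = 820/0.1066 = 7693 W
T_interface = T_inner − Q·ΣR(inner→interface) = 842 − 7690×0.01426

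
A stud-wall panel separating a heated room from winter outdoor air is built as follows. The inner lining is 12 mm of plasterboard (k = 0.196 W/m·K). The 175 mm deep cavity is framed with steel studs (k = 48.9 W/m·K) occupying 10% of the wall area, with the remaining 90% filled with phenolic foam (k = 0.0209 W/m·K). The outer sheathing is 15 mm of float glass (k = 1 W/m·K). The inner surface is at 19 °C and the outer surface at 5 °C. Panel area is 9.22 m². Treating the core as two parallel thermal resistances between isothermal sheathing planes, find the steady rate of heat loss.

Q ≈ 1150 W

Sheathing layers in series; stud and cavity paths in parallel between them.
R_inner = 0.012/(0.196×9.22) = 0.00664 K/W
R_stud  = 0.175/(48.9×0.1×9.22) = 0.003881 K/W
R_cav   = 0.175/(0.0209×0.9×9.22) = 1.009 K/W
1/R_core = 1/R_stud + 1/R_cav → R_core = 0.003867 K/W
R_outer = 0.015/(1×9.22) = 0.001627 K/W
R_total = 0.01213 K/W
Q = ΔT/R_total = 14/0.01213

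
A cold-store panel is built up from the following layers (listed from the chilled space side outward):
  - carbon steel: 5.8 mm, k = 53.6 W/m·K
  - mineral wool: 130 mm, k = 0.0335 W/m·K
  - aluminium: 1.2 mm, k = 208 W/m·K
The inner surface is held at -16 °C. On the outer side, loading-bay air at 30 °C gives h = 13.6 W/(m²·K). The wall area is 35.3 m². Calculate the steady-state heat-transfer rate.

Model the wall as resistances in series:
R_carbon steel = L/(kA) = 0.0058/(53.6×35.3) = 3.065×10^-6 K/W
R_mineral wool = L/(kA) = 0.13/(0.0335×35.3) = 0.1099 K/W
R_aluminium = L/(kA) = 0.0012/(208×35.3) = 1.634×10^-7 K/W
R_outer film = 1/(h_o·A) = 1/(13.6×35.3) = 0.002083 K/W
R_total = 0.112 K/W
Q = ΔT / R_total = 46 / 0.112

Q ≈ 411 W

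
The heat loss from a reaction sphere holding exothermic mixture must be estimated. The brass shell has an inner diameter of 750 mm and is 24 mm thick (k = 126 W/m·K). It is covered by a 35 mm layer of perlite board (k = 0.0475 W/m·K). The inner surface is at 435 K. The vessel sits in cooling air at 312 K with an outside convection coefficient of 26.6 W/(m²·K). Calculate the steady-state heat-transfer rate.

Q ≈ 347 W

Each spherical layer contributes R = (1/r_i − 1/r_o)/(4πk):
R_brass shell = (1/0.375 − 1/0.399)/(4π×126) = 1.013×10^-4 K/W
R_perlite board = (1/0.399 − 1/0.434)/(4π×0.0475) = 0.3386 K/W
R_outer film = 1/(h·4πr_o²) = 1/(26.6×4π×0.434²) = 0.01588 K/W
R_total = 0.3546 K/W
Q = ΔT/R_total = 123/0.3546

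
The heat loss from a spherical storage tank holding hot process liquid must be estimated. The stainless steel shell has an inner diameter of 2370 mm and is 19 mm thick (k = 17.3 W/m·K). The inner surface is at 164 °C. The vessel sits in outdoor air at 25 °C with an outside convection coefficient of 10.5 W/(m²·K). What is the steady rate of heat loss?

Radial (spherical) resistances in series:
R_stainless steel shell = (1/1.185 − 1/1.204)/(4π×17.3) = 6.126×10^-5 K/W
R_outer film = 1/(h·4πr_o²) = 1/(10.5×4π×1.204²) = 0.005228 K/W
R_total = 0.005289 K/W
Q = ΔT/R_total = 139/0.005289

Q ≈ 26300 W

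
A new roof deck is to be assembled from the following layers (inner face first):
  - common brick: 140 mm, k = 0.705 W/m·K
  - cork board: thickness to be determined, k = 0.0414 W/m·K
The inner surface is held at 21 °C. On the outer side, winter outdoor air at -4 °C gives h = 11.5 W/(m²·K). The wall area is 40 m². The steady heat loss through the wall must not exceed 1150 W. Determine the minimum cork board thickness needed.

Thermal resistances in series:
R_common brick = L/(kA) = 0.14/(0.705×40) = 0.004965 K/W
R_outer film = 1/(h_o·A) = 1/(11.5×40) = 0.002174 K/W
Sum of the known resistances R_other = 0.007138 K/W
Required total resistance R_tot = ΔT/Q_allow = 25/1150 = 0.02174 K/W
R_cork board = R_tot − R_other = 0.0146 K/W
L = R·k·A = 0.0146×0.0414×40

L ≈ 24.2 mm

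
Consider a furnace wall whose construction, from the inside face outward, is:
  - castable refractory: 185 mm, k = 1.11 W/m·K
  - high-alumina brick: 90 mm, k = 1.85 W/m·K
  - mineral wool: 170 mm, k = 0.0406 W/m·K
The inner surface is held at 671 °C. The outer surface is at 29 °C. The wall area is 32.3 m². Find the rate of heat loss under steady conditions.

Q ≈ 4710 W

Series thermal resistances:
R_castable refractory = L/(kA) = 0.185/(1.11×32.3) = 0.00516 K/W
R_high-alumina brick = L/(kA) = 0.09/(1.85×32.3) = 0.001506 K/W
R_mineral wool = L/(kA) = 0.17/(0.0406×32.3) = 0.1296 K/W
R_total = 0.1363 K/W
Q = ΔT / R_total = 642 / 0.1363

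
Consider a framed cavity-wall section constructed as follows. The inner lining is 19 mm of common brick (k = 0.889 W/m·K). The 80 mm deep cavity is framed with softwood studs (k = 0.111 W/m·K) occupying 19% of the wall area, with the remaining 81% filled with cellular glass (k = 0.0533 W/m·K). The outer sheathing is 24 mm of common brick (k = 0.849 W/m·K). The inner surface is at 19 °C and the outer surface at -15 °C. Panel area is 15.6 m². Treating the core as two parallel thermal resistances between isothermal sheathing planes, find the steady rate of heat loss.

Sheathing layers in series; stud and cavity paths in parallel between them.
R_inner = 0.019/(0.889×15.6) = 0.00137 K/W
R_stud  = 0.08/(0.111×0.19×15.6) = 0.2432 K/W
R_cav   = 0.08/(0.0533×0.81×15.6) = 0.1188 K/W
1/R_core = 1/R_stud + 1/R_cav → R_core = 0.0798 K/W
R_outer = 0.024/(0.849×15.6) = 0.001812 K/W
R_total = 0.08298 K/W
Q = ΔT/R_total = 34/0.08298

Q ≈ 410 W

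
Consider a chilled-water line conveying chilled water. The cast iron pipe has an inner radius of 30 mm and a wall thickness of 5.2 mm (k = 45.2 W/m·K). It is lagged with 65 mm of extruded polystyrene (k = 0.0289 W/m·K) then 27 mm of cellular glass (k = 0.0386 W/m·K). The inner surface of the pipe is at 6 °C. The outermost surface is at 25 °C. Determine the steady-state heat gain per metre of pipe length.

q′ ≈ 2.82 W/m

Treating each annulus and film as a series resistance:
R_cast iron pipe wall = ln(35.2/30)/(2π×45.2×1) = 5.628×10^-4 K/W
R_extruded polystyrene = ln(100.2/35.2)/(2π×0.0289×1) = 5.761 K/W
R_cellular glass = ln(127.2/100.2)/(2π×0.0386×1) = 0.9838 K/W
R_total = 6.745 K/W
Q = ΔT/R_total = 19/6.745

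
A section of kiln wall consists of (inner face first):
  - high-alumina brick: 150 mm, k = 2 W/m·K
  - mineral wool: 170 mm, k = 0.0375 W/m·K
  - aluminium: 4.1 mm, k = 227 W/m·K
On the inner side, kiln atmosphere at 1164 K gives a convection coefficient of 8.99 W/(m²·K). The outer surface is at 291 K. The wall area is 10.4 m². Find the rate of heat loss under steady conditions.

Q ≈ 1920 W

Series thermal resistances:
R_inner film = 1/(h_i·A) = 1/(8.99×10.4) = 0.0107 K/W
R_high-alumina brick = L/(kA) = 0.15/(2×10.4) = 0.007212 K/W
R_mineral wool = L/(kA) = 0.17/(0.0375×10.4) = 0.4359 K/W
R_aluminium = L/(kA) = 0.0041/(227×10.4) = 1.737×10^-6 K/W
R_total = 0.4538 K/W
Q = ΔT / R_total = 873 / 0.4538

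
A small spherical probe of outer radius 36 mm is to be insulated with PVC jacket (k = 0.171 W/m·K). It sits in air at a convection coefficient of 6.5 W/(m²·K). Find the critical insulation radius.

r_cr ≈ 52.6 mm

For a sphere r_cr = 2k/h = 2×0.171/6.5
r_cr = 52.6 mm; since the bare radius (36 mm) is below r_cr, adding a thin layer of insulation will *increase* heat loss.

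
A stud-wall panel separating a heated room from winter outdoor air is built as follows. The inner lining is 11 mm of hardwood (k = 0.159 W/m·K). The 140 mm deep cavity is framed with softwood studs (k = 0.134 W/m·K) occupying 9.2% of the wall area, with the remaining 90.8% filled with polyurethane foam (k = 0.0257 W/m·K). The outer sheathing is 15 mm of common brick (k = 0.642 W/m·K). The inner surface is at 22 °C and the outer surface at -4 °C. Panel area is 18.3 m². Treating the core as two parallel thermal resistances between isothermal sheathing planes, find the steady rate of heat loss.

Q ≈ 118 W

Sheathing layers in series; stud and cavity paths in parallel between them.
R_inner = 0.011/(0.159×18.3) = 0.00378 K/W
R_stud  = 0.14/(0.134×0.092×18.3) = 0.6206 K/W
R_cav   = 0.14/(0.0257×0.908×18.3) = 0.3278 K/W
1/R_core = 1/R_stud + 1/R_cav → R_core = 0.2145 K/W
R_outer = 0.015/(0.642×18.3) = 0.001277 K/W
R_total = 0.2196 K/W
Q = ΔT/R_total = 26/0.2196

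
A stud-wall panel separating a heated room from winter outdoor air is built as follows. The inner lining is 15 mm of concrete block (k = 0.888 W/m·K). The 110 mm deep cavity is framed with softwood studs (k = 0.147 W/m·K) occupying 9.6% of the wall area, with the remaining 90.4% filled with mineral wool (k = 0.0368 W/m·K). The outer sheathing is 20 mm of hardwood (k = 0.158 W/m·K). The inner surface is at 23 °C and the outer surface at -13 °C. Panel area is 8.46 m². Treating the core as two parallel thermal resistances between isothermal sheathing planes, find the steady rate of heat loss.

Sheathing layers in series; stud and cavity paths in parallel between them.
R_inner = 0.015/(0.888×8.46) = 0.001997 K/W
R_stud  = 0.11/(0.147×0.096×8.46) = 0.9214 K/W
R_cav   = 0.11/(0.0368×0.904×8.46) = 0.3908 K/W
1/R_core = 1/R_stud + 1/R_cav → R_core = 0.2744 K/W
R_outer = 0.02/(0.158×8.46) = 0.01496 K/W
R_total = 0.2914 K/W
Q = ΔT/R_total = 36/0.2914

Q ≈ 124 W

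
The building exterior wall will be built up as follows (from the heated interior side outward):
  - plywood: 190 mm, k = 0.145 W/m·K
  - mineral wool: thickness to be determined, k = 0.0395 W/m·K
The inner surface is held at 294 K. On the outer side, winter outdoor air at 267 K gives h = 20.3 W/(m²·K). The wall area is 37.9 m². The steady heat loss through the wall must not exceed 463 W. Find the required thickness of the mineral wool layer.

Thermal resistances in series:
R_plywood = L/(kA) = 0.19/(0.145×37.9) = 0.03457 K/W
R_outer film = 1/(h_o·A) = 1/(20.3×37.9) = 0.0013 K/W
Sum of the known resistances R_other = 0.03587 K/W
Required total resistance R_tot = ΔT/Q_allow = 27/463 = 0.05832 K/W
R_mineral wool = R_tot − R_other = 0.02244 K/W
L = R·k·A = 0.02244×0.0395×37.9

L ≈ 33.6 mm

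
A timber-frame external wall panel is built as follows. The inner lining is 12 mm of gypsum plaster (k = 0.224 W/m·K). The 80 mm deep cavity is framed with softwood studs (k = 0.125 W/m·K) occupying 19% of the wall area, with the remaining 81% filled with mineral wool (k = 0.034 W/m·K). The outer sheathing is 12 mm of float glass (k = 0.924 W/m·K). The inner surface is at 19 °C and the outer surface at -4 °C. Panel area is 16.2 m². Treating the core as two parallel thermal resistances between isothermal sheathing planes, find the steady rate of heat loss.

Q ≈ 229 W

Sheathing layers in series; stud and cavity paths in parallel between them.
R_inner = 0.012/(0.224×16.2) = 0.003307 K/W
R_stud  = 0.08/(0.125×0.19×16.2) = 0.2079 K/W
R_cav   = 0.08/(0.034×0.81×16.2) = 0.1793 K/W
1/R_core = 1/R_stud + 1/R_cav → R_core = 0.09628 K/W
R_outer = 0.012/(0.924×16.2) = 8.017×10^-4 K/W
R_total = 0.1004 K/W
Q = ΔT/R_total = 23/0.1004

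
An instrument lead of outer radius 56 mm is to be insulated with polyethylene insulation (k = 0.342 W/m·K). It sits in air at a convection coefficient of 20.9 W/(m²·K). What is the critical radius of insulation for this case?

r_cr ≈ 16.4 mm

For a cylinder r_cr = k/h = 0.342/20.9
r_cr = 16.4 mm; since the bare radius (56 mm) is above r_cr, any added insulation will reduce heat loss.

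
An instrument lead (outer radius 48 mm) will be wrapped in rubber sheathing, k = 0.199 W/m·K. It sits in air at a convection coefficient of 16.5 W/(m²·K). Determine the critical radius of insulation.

r_cr ≈ 12.1 mm

For a cylinder r_cr = k/h = 0.199/16.5
r_cr = 12.1 mm; since the bare radius (48 mm) is above r_cr, any added insulation will reduce heat loss.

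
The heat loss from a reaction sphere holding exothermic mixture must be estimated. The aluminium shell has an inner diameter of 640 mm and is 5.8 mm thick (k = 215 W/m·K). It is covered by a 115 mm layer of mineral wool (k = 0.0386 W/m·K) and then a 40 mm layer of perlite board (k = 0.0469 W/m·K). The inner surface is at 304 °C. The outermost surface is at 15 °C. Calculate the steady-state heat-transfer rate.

For a spherical shell R = (1/r₁ − 1/r₂)/(4πk); film R = 1/(h·4πr²). In series:
R_aluminium shell = (1/0.32 − 1/0.3258)/(4π×215) = 2.059×10^-5 K/W
R_mineral wool = (1/0.3258 − 1/0.4408)/(4π×0.0386) = 1.651 K/W
R_perlite board = (1/0.4408 − 1/0.4808)/(4π×0.0469) = 0.3202 K/W
R_total = 1.971 K/W
Q = ΔT/R_total = 289/1.971

Q ≈ 147 W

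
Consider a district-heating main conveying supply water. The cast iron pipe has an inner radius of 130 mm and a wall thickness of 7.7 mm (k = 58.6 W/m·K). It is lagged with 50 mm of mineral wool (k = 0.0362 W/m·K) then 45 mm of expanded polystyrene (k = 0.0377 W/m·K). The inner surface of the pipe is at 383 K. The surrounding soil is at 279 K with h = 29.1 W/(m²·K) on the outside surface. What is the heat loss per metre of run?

q′ ≈ 45.4 W/m

For a radial system each layer contributes R = ln(r_out/r_in)/(2πkL); films add R = 1/(hA).
R_cast iron pipe wall = ln(137.7/130)/(2π×58.6×1) = 1.563×10^-4 K/W
R_mineral wool = ln(187.7/137.7)/(2π×0.0362×1) = 1.362 K/W
R_expanded polystyrene = ln(232.7/187.7)/(2π×0.0377×1) = 0.9072 K/W
R_outer film = 1/(h_o·2πr_oL) = 1/(29.1×2π×0.2327×1) = 0.0235 K/W
R_total = 2.293 K/W
Q = ΔT/R_total = 104/2.293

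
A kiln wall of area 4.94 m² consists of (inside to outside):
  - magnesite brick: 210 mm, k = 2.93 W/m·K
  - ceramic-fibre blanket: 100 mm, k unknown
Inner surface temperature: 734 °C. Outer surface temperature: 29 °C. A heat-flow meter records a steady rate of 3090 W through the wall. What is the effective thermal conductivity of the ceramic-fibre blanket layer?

Series thermal resistances:
R_magnesite brick = L/(kA) = 0.21/(2.93×4.94) = 0.01451 K/W
Sum of known resistances R_other = 0.01451 K/W
Total R = ΔT/Q = 705/3090 = 0.2282 K/W
R_ceramic-fibre blanket = R_total − R_other = 0.2136 K/W
k = L/(R·A) = 0.1/(0.2136×4.94)

k ≈ 0.0947 W/(m·K)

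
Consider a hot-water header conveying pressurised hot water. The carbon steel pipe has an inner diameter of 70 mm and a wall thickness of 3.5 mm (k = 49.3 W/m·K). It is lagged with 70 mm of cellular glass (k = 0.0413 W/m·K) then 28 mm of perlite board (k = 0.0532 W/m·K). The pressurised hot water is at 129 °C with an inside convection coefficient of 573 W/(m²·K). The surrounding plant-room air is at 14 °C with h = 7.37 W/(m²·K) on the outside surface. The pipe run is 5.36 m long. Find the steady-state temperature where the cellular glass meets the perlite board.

T ≈ 34.1 °C

Radial resistances (cylindrical: R_cond = ln(r_o/r_i)/(2πkL), R_conv = 1/(h·2πrL)):
R_inner film = 1/(h_i·2πr₁L) = 1/(573×2π×0.035×5.36) = 0.001481 K/W
R_carbon steel pipe wall = ln(38.5/35)/(2π×49.3×5.36) = 5.74×10^-5 K/W
R_cellular glass = ln(108.5/38.5)/(2π×0.0413×5.36) = 0.7449 K/W
R_perlite board = ln(136.5/108.5)/(2π×0.0532×5.36) = 0.1281 K/W
R_outer film = 1/(h_o·2πr_oL) = 1/(7.37×2π×0.1365×5.36) = 0.02952 K/W
R_total = 0.9041 K/W
Q = ΔT/R_total = 115/0.9041
Q = 127 W
T_interface = T_inner − Q·ΣR(inner→interface) = 129 − 127×0.7464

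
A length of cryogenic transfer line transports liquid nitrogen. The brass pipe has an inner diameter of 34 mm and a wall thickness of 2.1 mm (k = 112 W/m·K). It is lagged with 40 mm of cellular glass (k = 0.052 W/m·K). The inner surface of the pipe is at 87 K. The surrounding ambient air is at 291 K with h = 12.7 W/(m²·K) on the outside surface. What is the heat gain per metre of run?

Radial resistances (cylindrical: R_cond = ln(r_o/r_i)/(2πkL), R_conv = 1/(h·2πrL)):
R_brass pipe wall = ln(19.1/17)/(2π×112×1) = 1.655×10^-4 K/W
R_cellular glass = ln(59.1/19.1)/(2π×0.052×1) = 3.457 K/W
R_outer film = 1/(h_o·2πr_oL) = 1/(12.7×2π×0.0591×1) = 0.212 K/W
R_total = 3.669 K/W
Q = ΔT/R_total = 204/3.669

q′ ≈ 55.6 W/m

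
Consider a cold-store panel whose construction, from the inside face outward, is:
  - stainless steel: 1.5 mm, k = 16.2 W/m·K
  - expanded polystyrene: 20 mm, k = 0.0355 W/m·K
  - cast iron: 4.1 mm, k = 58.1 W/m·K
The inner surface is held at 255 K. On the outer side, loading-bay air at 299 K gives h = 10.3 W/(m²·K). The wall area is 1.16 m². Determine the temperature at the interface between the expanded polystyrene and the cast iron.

T ≈ 293 K

Treating each layer as a thermal resistance in series:
R_stainless steel = L/(kA) = 0.0015/(16.2×1.16) = 7.982×10^-5 K/W
R_expanded polystyrene = L/(kA) = 0.02/(0.0355×1.16) = 0.4857 K/W
R_cast iron = L/(kA) = 0.0041/(58.1×1.16) = 6.083×10^-5 K/W
R_outer film = 1/(h_o·A) = 1/(10.3×1.16) = 0.0837 K/W
R_total = 0.5695 K/W;  Q = ΔT/R_total = 44/0.5695 = 77.26 W
T_interface = T_inner + Q·ΣR(inner→interface) = 255 + 77.3×0.4858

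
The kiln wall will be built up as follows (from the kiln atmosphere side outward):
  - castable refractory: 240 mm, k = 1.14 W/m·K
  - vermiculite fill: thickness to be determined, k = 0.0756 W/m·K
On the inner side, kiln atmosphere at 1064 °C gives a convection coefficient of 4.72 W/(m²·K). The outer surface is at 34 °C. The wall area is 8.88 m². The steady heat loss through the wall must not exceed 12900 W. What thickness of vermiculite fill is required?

Thermal resistances in series:
R_inner film = 1/(h_i·A) = 1/(4.72×8.88) = 0.02386 K/W
R_castable refractory = L/(kA) = 0.24/(1.14×8.88) = 0.02371 K/W
Sum of the known resistances R_other = 0.04757 K/W
Required total resistance R_tot = ΔT/Q_allow = 1030/12900 = 0.07984 K/W
R_vermiculite fill = R_tot − R_other = 0.03228 K/W
L = R·k·A = 0.03228×0.0756×8.88

L ≈ 21.7 mm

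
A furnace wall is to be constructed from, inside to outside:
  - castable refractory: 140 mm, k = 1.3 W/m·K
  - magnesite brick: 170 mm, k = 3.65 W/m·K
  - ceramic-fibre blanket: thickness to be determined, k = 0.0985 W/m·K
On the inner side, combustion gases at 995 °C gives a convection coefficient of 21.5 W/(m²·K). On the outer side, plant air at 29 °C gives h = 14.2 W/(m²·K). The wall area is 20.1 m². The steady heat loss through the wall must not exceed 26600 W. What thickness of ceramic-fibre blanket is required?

Model the wall as resistances in series:
R_inner film = 1/(h_i·A) = 1/(21.5×20.1) = 0.002314 K/W
R_castable refractory = L/(kA) = 0.14/(1.3×20.1) = 0.005358 K/W
R_magnesite brick = L/(kA) = 0.17/(3.65×20.1) = 0.002317 K/W
R_outer film = 1/(h_o·A) = 1/(14.2×20.1) = 0.003504 K/W
Sum of the known resistances R_other = 0.01349 K/W
Required total resistance R_tot = ΔT/Q_allow = 966/26600 = 0.03632 K/W
R_ceramic-fibre blanket = R_tot − R_other = 0.02282 K/W
L = R·k·A = 0.02282×0.0985×20.1

L ≈ 45.2 mm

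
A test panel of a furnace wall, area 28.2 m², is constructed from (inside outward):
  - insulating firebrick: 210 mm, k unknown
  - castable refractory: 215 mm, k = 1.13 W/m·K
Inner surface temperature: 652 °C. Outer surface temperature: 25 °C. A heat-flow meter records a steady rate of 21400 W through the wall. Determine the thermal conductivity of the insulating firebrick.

Treating each layer as a thermal resistance in series:
R_castable refractory = L/(kA) = 0.215/(1.13×28.2) = 0.006747 K/W
Sum of known resistances R_other = 0.006747 K/W
Total R = ΔT/Q = 627/21400 = 0.0293 K/W
R_insulating firebrick = R_total − R_other = 0.02255 K/W
k = L/(R·A) = 0.21/(0.02255×28.2)

k ≈ 0.33 W/(m·K)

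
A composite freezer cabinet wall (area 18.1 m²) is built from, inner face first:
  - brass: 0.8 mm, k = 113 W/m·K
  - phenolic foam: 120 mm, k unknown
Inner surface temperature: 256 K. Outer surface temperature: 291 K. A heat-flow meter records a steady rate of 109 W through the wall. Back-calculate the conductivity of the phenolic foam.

Series thermal resistances:
R_brass = L/(kA) = 0.0008/(113×18.1) = 3.911×10^-7 K/W
Sum of known resistances R_other = 3.911×10^-7 K/W
Total R = ΔT/Q = 35/109 = 0.3211 K/W
R_phenolic foam = R_total − R_other = 0.3211 K/W
k = L/(R·A) = 0.12/(0.3211×18.1)

k ≈ 0.0206 W/(m·K)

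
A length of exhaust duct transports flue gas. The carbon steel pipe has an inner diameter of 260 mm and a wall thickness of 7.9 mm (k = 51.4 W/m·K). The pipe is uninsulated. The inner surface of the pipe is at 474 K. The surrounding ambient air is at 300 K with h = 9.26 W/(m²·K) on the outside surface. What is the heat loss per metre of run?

Cylindrical conduction, so R = ln(r₂/r₁)/(2πkL) per layer, in series:
R_carbon steel pipe wall = ln(137.9/130)/(2π×51.4×1) = 1.827×10^-4 K/W
R_outer film = 1/(h_o·2πr_oL) = 1/(9.26×2π×0.1379×1) = 0.1246 K/W
R_total = 0.1248 K/W
Q = ΔT/R_total = 174/0.1248

q′ ≈ 1390 W/m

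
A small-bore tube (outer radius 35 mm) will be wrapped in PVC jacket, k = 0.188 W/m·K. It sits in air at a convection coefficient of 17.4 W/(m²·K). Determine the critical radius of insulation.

r_cr ≈ 10.8 mm

For a cylinder r_cr = k/h = 0.188/17.4
r_cr = 10.8 mm; since the bare radius (35 mm) is above r_cr, any added insulation will reduce heat loss.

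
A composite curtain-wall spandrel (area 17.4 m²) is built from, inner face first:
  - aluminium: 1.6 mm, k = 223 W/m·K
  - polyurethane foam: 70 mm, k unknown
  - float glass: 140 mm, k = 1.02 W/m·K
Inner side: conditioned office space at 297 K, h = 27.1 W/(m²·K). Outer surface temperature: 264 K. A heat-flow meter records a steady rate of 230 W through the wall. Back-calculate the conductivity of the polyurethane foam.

k ≈ 0.0301 W/(m·K)

Series thermal resistances:
R_inner film = 1/(h_i·A) = 1/(27.1×17.4) = 0.002121 K/W
R_aluminium = L/(kA) = 0.0016/(223×17.4) = 4.123×10^-7 K/W
R_float glass = L/(kA) = 0.14/(1.02×17.4) = 0.007888 K/W
Sum of known resistances R_other = 0.01001 K/W
Total R = ΔT/Q = 33/230 = 0.1435 K/W
R_polyurethane foam = R_total − R_other = 0.1335 K/W
k = L/(R·A) = 0.07/(0.1335×17.4)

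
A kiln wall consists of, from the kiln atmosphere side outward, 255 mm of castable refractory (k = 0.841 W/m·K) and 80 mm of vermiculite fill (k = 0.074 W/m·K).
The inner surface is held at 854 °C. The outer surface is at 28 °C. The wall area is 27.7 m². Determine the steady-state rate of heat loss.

Series thermal resistances:
R_castable refractory = L/(kA) = 0.255/(0.841×27.7) = 0.01095 K/W
R_vermiculite fill = L/(kA) = 0.08/(0.074×27.7) = 0.03903 K/W
R_total = 0.04997 K/W
Q = ΔT / R_total = 826 / 0.04997

Q ≈ 16500 W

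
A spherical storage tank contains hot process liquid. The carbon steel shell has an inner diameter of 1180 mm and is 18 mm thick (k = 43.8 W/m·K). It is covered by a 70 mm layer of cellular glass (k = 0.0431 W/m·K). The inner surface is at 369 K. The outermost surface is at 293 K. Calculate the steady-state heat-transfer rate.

Q ≈ 242 W

Spherical conduction: R = (1/r_in − 1/r_out)/(4πk) per layer; series-sum.
R_carbon steel shell = (1/0.59 − 1/0.608)/(4π×43.8) = 9.117×10^-5 K/W
R_cellular glass = (1/0.608 − 1/0.678)/(4π×0.0431) = 0.3135 K/W
R_total = 0.3136 K/W
Q = ΔT/R_total = 76/0.3136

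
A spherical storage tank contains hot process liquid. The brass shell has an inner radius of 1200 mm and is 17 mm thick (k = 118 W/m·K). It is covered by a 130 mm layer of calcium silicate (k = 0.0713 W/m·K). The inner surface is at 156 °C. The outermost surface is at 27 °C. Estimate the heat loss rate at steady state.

Radial (spherical) resistances in series:
R_brass shell = (1/1.2 − 1/1.217)/(4π×118) = 7.85×10^-6 K/W
R_calcium silicate = (1/1.217 − 1/1.347)/(4π×0.0713) = 0.08851 K/W
R_total = 0.08852 K/W
Q = ΔT/R_total = 129/0.08852

Q ≈ 1460 W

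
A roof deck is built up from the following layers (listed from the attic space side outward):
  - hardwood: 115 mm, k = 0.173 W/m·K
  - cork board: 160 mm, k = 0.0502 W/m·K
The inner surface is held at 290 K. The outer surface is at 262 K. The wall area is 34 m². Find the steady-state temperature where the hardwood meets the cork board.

Model the wall as resistances in series:
R_hardwood = L/(kA) = 0.115/(0.173×34) = 0.01955 K/W
R_cork board = L/(kA) = 0.16/(0.0502×34) = 0.09374 K/W
R_total = 0.1133 K/W;  Q = ΔT/R_total = 28/0.1133 = 247.1 W
T_interface = T_inner − Q·ΣR(inner→interface) = 290 − 247×0.01955

T ≈ 285 K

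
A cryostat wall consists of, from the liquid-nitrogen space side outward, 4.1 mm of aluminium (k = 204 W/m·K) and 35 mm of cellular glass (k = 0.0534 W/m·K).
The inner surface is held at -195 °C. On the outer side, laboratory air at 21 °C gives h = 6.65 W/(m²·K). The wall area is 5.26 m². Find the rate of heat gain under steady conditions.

Using the resistance-network approach (series):
R_aluminium = L/(kA) = 0.0041/(204×5.26) = 3.821×10^-6 K/W
R_cellular glass = L/(kA) = 0.035/(0.0534×5.26) = 0.1246 K/W
R_outer film = 1/(h_o·A) = 1/(6.65×5.26) = 0.02859 K/W
R_total = 0.1532 K/W
Q = ΔT / R_total = 216 / 0.1532

Q ≈ 1410 W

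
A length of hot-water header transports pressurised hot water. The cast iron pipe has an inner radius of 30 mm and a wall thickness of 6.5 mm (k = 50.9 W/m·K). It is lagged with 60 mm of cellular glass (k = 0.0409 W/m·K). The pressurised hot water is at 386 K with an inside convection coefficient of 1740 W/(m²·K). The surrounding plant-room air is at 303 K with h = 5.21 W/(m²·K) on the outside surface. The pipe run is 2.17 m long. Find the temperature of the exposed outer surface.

Per-layer cylindrical resistances, series-summed:
R_inner film = 1/(h_i·2πr₁L) = 1/(1740×2π×0.03×2.17) = 0.001405 K/W
R_cast iron pipe wall = ln(36.5/30)/(2π×50.9×2.17) = 2.826×10^-4 K/W
R_cellular glass = ln(96.5/36.5)/(2π×0.0409×2.17) = 1.743 K/W
R_outer film = 1/(h_o·2πr_oL) = 1/(5.21×2π×0.0965×2.17) = 0.1459 K/W
R_total = 1.891 K/W
Q = ΔT/R_total = 83/1.891
Q = 43.9 W
T_interface = T_inner − Q·ΣR(inner→interface) = 386 − 43.9×1.745

T ≈ 309 K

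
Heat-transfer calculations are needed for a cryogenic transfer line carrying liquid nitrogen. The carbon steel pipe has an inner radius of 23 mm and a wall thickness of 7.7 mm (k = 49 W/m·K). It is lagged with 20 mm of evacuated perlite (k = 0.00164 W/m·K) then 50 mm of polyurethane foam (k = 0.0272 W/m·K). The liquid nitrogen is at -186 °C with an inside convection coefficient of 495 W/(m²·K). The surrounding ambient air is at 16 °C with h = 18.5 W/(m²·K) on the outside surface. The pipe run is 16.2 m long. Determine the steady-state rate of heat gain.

Radial resistances (cylindrical: R_cond = ln(r_o/r_i)/(2πkL), R_conv = 1/(h·2πrL)):
R_inner film = 1/(h_i·2πr₁L) = 1/(495×2π×0.023×16.2) = 8.629×10^-4 K/W
R_carbon steel pipe wall = ln(30.7/23)/(2π×49×16.2) = 5.79×10^-5 K/W
R_evacuated perlite = ln(50.7/30.7)/(2π×0.00164×16.2) = 3.005 K/W
R_polyurethane foam = ln(100.7/50.7)/(2π×0.0272×16.2) = 0.2479 K/W
R_outer film = 1/(h_o·2πr_oL) = 1/(18.5×2π×0.1007×16.2) = 0.005274 K/W
R_total = 3.259 K/W
Q = ΔT/R_total = 202/3.259

Q ≈ 62 W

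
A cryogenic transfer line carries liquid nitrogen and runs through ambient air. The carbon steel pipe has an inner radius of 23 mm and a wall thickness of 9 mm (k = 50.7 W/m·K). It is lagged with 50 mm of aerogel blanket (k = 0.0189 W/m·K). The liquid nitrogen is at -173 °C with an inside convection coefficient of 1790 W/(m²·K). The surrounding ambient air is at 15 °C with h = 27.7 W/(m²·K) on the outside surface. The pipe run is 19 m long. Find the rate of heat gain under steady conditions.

Q ≈ 447 W

Per-layer cylindrical resistances, series-summed:
R_inner film = 1/(h_i·2πr₁L) = 1/(1790×2π×0.023×19) = 2.035×10^-4 K/W
R_carbon steel pipe wall = ln(32/23)/(2π×50.7×19) = 5.456×10^-5 K/W
R_aerogel blanket = ln(82/32)/(2π×0.0189×19) = 0.417 K/W
R_outer film = 1/(h_o·2πr_oL) = 1/(27.7×2π×0.082×19) = 0.003688 K/W
R_total = 0.421 K/W
Q = ΔT/R_total = 188/0.421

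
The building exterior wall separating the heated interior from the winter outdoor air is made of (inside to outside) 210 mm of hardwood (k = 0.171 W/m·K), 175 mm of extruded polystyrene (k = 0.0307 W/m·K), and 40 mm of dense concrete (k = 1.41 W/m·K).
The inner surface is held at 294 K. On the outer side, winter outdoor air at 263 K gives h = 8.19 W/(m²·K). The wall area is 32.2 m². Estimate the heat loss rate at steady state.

Model the wall as resistances in series:
R_hardwood = L/(kA) = 0.21/(0.171×32.2) = 0.03814 K/W
R_extruded polystyrene = L/(kA) = 0.175/(0.0307×32.2) = 0.177 K/W
R_dense concrete = L/(kA) = 0.04/(1.41×32.2) = 8.81×10^-4 K/W
R_outer film = 1/(h_o·A) = 1/(8.19×32.2) = 0.003792 K/W
R_total = 0.2198 K/W
Q = ΔT / R_total = 31 / 0.2198

Q ≈ 141 W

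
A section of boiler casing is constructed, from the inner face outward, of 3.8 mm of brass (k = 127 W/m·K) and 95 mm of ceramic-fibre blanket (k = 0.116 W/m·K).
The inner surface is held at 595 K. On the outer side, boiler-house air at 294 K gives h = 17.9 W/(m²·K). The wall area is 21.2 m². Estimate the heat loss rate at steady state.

Q ≈ 7290 W

Treating each layer as a thermal resistance in series:
R_brass = L/(kA) = 0.0038/(127×21.2) = 1.411×10^-6 K/W
R_ceramic-fibre blanket = L/(kA) = 0.095/(0.116×21.2) = 0.03863 K/W
R_outer film = 1/(h_o·A) = 1/(17.9×21.2) = 0.002635 K/W
R_total = 0.04127 K/W
Q = ΔT / R_total = 301 / 0.04127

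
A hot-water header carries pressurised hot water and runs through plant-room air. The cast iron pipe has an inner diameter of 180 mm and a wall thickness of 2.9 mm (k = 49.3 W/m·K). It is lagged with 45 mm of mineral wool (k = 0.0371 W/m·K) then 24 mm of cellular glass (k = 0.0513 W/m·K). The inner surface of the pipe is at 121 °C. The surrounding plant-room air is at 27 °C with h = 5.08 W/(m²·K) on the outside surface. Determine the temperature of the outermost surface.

Per-layer cylindrical resistances, series-summed:
R_cast iron pipe wall = ln(92.9/90)/(2π×49.3×1) = 1.024×10^-4 K/W
R_mineral wool = ln(137.9/92.9)/(2π×0.0371×1) = 1.695 K/W
R_cellular glass = ln(161.9/137.9)/(2π×0.0513×1) = 0.4978 K/W
R_outer film = 1/(h_o·2πr_oL) = 1/(5.08×2π×0.1619×1) = 0.1935 K/W
R_total = 2.386 K/W
Q = ΔT/R_total = 94/2.386
Q = 39.4 W/m
T_interface = T_inner − Q·ΣR(inner→interface) = 121 − 39.4×2.192

T ≈ 34.6 °C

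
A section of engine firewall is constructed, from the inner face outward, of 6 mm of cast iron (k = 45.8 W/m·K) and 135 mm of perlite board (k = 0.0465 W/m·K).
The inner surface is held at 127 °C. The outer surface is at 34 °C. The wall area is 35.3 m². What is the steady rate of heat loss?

Model the wall as resistances in series:
R_cast iron = L/(kA) = 0.006/(45.8×35.3) = 3.711×10^-6 K/W
R_perlite board = L/(kA) = 0.135/(0.0465×35.3) = 0.08224 K/W
R_total = 0.08225 K/W
Q = ΔT / R_total = 93 / 0.08225

Q ≈ 1130 W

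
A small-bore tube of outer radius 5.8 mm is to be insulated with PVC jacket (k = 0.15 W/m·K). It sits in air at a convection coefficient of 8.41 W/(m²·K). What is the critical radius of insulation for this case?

r_cr ≈ 17.8 mm

For a cylinder r_cr = k/h = 0.15/8.41
r_cr = 17.8 mm; since the bare radius (5.8 mm) is below r_cr, adding a thin layer of insulation will *increase* heat loss.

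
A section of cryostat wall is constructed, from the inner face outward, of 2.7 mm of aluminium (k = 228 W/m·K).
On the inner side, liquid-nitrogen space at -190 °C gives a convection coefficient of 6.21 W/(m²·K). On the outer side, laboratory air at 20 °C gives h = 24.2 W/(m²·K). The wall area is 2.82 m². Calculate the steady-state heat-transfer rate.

Treating each layer as a thermal resistance in series:
R_inner film = 1/(h_i·A) = 1/(6.21×2.82) = 0.0571 K/W
R_aluminium = L/(kA) = 0.0027/(228×2.82) = 4.199×10^-6 K/W
R_outer film = 1/(h_o·A) = 1/(24.2×2.82) = 0.01465 K/W
R_total = 0.07176 K/W
Q = ΔT / R_total = 210 / 0.07176

Q ≈ 2930 W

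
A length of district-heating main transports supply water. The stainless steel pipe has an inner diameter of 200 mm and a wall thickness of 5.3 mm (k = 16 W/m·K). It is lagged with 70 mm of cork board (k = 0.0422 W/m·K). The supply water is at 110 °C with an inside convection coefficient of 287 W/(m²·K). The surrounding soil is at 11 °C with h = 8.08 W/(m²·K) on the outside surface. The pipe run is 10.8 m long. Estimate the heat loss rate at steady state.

Per-layer cylindrical resistances, series-summed:
R_inner film = 1/(h_i·2πr₁L) = 1/(287×2π×0.1×10.8) = 5.135×10^-4 K/W
R_stainless steel pipe wall = ln(105.3/100)/(2π×16×10.8) = 4.757×10^-5 K/W
R_cork board = ln(175.3/105.3)/(2π×0.0422×10.8) = 0.178 K/W
R_outer film = 1/(h_o·2πr_oL) = 1/(8.08×2π×0.1753×10.8) = 0.0104 K/W
R_total = 0.189 K/W
Q = ΔT/R_total = 99/0.189

Q ≈ 524 W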